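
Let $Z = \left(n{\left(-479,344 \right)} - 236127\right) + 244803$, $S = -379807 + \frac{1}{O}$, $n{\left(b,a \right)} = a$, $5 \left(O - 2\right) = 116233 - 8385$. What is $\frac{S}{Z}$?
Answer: $- \frac{40965223401}{972879160} \approx -42.107$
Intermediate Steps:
$O = \frac{107858}{5}$ ($O = 2 + \frac{116233 - 8385}{5} = 2 + \frac{1}{5} \cdot 107848 = 2 + \frac{107848}{5} = \frac{107858}{5} \approx 21572.0$)
$S = - \frac{40965223401}{107858}$ ($S = -379807 + \frac{1}{\frac{107858}{5}} = -379807 + \frac{5}{107858} = - \frac{40965223401}{107858} \approx -3.7981 \cdot 10^{5}$)
$Z = 9020$ ($Z = \left(344 - 236127\right) + 244803 = -235783 + 244803 = 9020$)
$\frac{S}{Z} = - \frac{40965223401}{107858 \cdot 9020} = \left(- \frac{40965223401}{107858}\right) \frac{1}{9020} = - \frac{40965223401}{972879160}$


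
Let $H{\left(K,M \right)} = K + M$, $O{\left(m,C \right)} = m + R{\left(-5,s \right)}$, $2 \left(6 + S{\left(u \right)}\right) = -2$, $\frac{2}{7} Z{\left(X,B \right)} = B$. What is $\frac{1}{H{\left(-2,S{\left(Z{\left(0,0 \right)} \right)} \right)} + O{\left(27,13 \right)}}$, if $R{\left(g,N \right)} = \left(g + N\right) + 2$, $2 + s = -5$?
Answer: $\frac{1}{8} \approx 0.125$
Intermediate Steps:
$s = -7$ ($s = -2 - 5 = -7$)
$Z{\left(X,B \right)} = \frac{7 B}{2}$
$S{\left(u \right)} = -7$ ($S{\left(u \right)} = -6 + \frac{1}{2} \left(-2\right) = -6 - 1 = -7$)
$R{\left(g,N \right)} = 2 + N + g$ ($R{\left(g,N \right)} = \left(N + g\right) + 2 = 2 + N + g$)
$O{\left(m,C \right)} = -10 + m$ ($O{\left(m,C \right)} = m - 10 = -10 + m$)
$\frac{1}{H{\left(-2,S{\left(Z{\left(0,0 \right)} \right)} \right)} + O{\left(27,13 \right)}} = \frac{1}{\left(-2 - 7\right) + \left(-10 + 27\right)} = \frac{1}{-9 + 17} = \frac{1}{8}$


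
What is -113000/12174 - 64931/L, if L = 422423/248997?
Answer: -98436195447509/2571288801 ≈ -38283.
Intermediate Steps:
L = 422423/248997 (L = 422423*(1/248997) = 422423/248997 ≈ 1.6965)
-113000/12174 - 64931/L = -113000/12174 - 64931/422423/248997 = -113000*1/12174 - 64931*248997/422423 = -56500/6087 - 16167624207/422423 = -98436195447509/2571288801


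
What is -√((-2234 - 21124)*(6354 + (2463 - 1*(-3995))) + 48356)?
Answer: -2*I*√74803585 ≈ -17298.0*I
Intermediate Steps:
-√((-2234 - 21124)*(6354 + (2463 - 1*(-3995))) + 48356) = -√(-23358*(6354 + (2463 + 3995)) + 48356) = -√(-23358*(6354 + 6458) + 48356) = -√(-23358*12812 + 48356) = -√(-299262696 + 48356) = -√(-299214340) = -2*I*√74803585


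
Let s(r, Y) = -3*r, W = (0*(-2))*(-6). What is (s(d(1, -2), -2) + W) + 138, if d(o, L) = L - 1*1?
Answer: 147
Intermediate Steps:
d(o, L) = -1 + L (d(o, L) = L - 1 = -1 + L)
W = 0 (W = 0*(-6) = 0)
(s(d(1, -2), -2) + W) + 138 = (-3*(-1 - 2) + 0) + 138 = (-3*(-3) + 0) + 138 = (9 + 0) + 138 = 9 + 138 = 147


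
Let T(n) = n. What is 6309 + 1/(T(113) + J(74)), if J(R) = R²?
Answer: 35261002/5589 ≈ 6309.0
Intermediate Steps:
6309 + 1/(T(113) + J(74)) = 6309 + 1/(113 + 74²) = 6309 + 1/(113 + 5476) = 6309 + 1/5589 = 35261002/5589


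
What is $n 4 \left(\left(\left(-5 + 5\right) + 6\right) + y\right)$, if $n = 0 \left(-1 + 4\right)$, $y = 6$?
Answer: $0$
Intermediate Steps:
$n = 0$ ($n = 0 \cdot 3 = 0$)
$n 4 \left(\left(\left(-5 + 5\right) + 6\right) + y\right) = 0 \cdot 4 \left(\left(\left(-5 + 5\right) + 6\right) + 6\right) = 0 \cdot 4 \left(\left(0 + 6\right) + 6\right) = 0 \cdot 4 \left(6 + 6\right) = 0 \cdot 4 \cdot 12 = 0 \cdot 48 = 0$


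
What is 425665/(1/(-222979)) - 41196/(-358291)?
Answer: -34006959538094989/358291 ≈ -9.4914e+10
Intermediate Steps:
425665/(1/(-222979)) - 41196/(-358291) = 425665/(-1/222979) - 41196*(-1/358291) = 425665*(-222979) + 41196/358291 = -94914356035 + 41196/358291 = -34006959538094989/358291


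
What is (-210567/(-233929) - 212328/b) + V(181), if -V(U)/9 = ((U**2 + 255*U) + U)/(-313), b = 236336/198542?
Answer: -190455170655536499/1081529326067 ≈ -1.7610e+5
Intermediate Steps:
b = 118168/99271 (b = 236336*(1/198542) = 118168/99271 ≈ 1.1904)
V(U) = 9*U**2/313 + 2304*U/313 (V(U) = -9*((U**2 + 255*U) + U)/(-313) = -9*(U**2 + 256*U)*(-1)/313 = -9*(-256*U/313 - U**2/313) = 9*U**2/313 + 2304*U/313)
(-210567/(-233929) - 212328/b) + V(181) = (-210567/(-233929) - 212328/118168/99271) + (9/313)*181*(256 + 181) = (-210567*(-1/233929) - 212328*99271/118168) + (9/313)*181*437 = (210567/233929 - 2634751611/14771) + 711873/313 = -616341699324462/3455365259 + 711873/313 = -190455170655536499/1081529326067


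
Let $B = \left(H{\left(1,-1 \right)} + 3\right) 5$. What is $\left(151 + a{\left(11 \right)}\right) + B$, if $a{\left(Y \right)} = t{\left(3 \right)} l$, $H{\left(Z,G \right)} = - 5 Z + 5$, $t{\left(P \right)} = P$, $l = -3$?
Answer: $157$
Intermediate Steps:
$H{\left(Z,G \right)} = 5 - 5 Z$
$a{\left(Y \right)} = -9$ ($a{\left(Y \right)} = 3 \left(-3\right) = -9$)
$B = 15$ ($B = \left(\left(5 - 5\right) + 3\right) 5 = \left(0 + 3\right) 5 = 3 \cdot 5 = 15$)
$\left(151 + a{\left(11 \right)}\right) + B = \left(151 - 9\right) + 15 = 142 + 15 = 157$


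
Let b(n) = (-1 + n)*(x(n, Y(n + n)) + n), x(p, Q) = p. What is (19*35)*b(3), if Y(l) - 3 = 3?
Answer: 7980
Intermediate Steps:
Y(l) = 6 (Y(l) = 3 + 3 = 6)
b(n) = 2*n*(-1 + n) (b(n) = (-1 + n)*(n + n) = (-1 + n)*(2*n) = 2*n*(-1 + n))
(19*35)*b(3) = (19*35)*(2*3*(-1 + 3)) = 665*(2*3*2) = 665*12 = 7980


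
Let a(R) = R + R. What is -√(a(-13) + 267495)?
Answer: -√267469 ≈ -517.17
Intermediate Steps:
a(R) = 2*R
-√(a(-13) + 267495) = -√(2*(-13) + 267495) = -√(-26 + 267495) = -√267469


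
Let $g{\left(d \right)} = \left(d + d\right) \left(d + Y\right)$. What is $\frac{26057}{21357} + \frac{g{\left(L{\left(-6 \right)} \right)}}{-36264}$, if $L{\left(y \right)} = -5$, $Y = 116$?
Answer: $\frac{161439553}{129081708} \approx 1.2507$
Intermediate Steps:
$g{\left(d \right)} = 2 d \left(116 + d\right)$ ($g{\left(d \right)} = \left(d + d\right) \left(d + 116\right) = 2 d \left(116 + d\right)$)
$\frac{26057}{21357} + \frac{g{\left(L{\left(-6 \right)} \right)}}{-36264} = \frac{26057}{21357} + \frac{2 \left(-5\right) \left(116 - 5\right)}{-36264} = 26057 \cdot \frac{1}{21357} + 2 \left(-5\right) 111 \left(- \frac{1}{36264}\right) = \frac{26057}{21357} - - \frac{185}{6044} = \frac{26057}{21357} + \frac{185}{6044} = \frac{161439553}{129081708}$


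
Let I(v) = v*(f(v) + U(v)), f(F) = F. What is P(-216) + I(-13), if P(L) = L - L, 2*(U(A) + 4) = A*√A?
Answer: 221 + 169*I*√13/2 ≈ 221.0 + 304.67*I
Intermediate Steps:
U(A) = -4 + A^(3/2)/2 (U(A) = -4 + (A*√A)/2 = -4 + A^(3/2)/2)
I(v) = v*(-4 + v + v^(3/2)/2) (I(v) = v*(v + (-4 + v^(3/2)/2)) = v*(-4 + v + v^(3/2)/2))
P(L) = 0
P(-216) + I(-13) = 0 + (½)*(-13)*(-8 + (-13)^(3/2) + 2*(-13)) = 0 + (½)*(-13)*(-8 - 13*I*√13 - 26) = 0 + (½)*(-13)*(-34 - 13*I*√13) = 0 + (221 + 169*I*√13/2) = 221 + 169*I*√13/2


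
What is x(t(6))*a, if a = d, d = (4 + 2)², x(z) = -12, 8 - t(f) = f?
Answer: -432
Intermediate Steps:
t(f) = 8 - f
d = 36 (d = 6² = 36)
a = 36
x(t(6))*a = -12*36 = -432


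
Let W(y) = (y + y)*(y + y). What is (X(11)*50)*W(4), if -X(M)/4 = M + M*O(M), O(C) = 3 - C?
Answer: 985600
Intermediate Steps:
W(y) = 4*y² (W(y) = (2*y)*(2*y) = 4*y²)
X(M) = -4*M - 4*M*(3 - M) (X(M) = -4*(M + M*(3 - M)) = -4*M - 4*M*(3 - M))
(X(11)*50)*W(4) = ((4*11*(-4 + 11))*50)*(4*4²) = ((4*11*7)*50)*(4*16) = (308*50)*64 = 15400*64 = 985600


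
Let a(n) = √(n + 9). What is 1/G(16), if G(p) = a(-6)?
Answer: √3/3 ≈ 0.57735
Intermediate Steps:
a(n) = √(9 + n)
G(p) = √3 (G(p) = √(9 - 6) = √3)
1/G(16) = 1/(√3) = √3/3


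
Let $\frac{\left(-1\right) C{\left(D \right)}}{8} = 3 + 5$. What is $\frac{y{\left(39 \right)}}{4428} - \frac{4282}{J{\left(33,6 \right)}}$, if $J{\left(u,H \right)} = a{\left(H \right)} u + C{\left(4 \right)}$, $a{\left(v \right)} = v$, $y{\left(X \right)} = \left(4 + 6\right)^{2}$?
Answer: $- \frac{2368412}{74169} \approx -31.933$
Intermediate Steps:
$C{\left(D \right)} = -64$ ($C{\left(D \right)} = - 8 \left(3 + 5\right) = \left(-8\right) 8 = -64$)
$y{\left(X \right)} = 100$ ($y{\left(X \right)} = 10^{2} = 100$)
$J{\left(u,H \right)} = -64 + H u$ ($J{\left(u,H \right)} = H u - 64 = -64 + H u$)
$\frac{y{\left(39 \right)}}{4428} - \frac{4282}{J{\left(33,6 \right)}} = \frac{100}{4428} - \frac{4282}{-64 + 6 \cdot 33} = 100 \cdot \frac{1}{4428} - \frac{4282}{-64 + 198} = \frac{25}{1107} - \frac{4282}{134} = \frac{25}{1107} - \frac{2141}{67} = - \frac{2368412}{74169}$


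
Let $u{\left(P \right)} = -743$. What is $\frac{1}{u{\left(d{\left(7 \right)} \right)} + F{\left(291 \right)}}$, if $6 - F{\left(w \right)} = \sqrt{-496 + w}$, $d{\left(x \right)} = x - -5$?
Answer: $\frac{i}{\sqrt{205} - 737 i} \approx -0.0013563 + 2.635 \cdot 10^{-5} i$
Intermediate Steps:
$d{\left(x \right)} = 5 + x$ ($d{\left(x \right)} = x + 5 = 5 + x$)
$F{\left(w \right)} = 6 - \sqrt{-496 + w}$
$\frac{1}{u{\left(d{\left(7 \right)} \right)} + F{\left(291 \right)}} = \frac{1}{-743 + \left(6 - \sqrt{-496 + 291}\right)} = \frac{1}{-743 + \left(6 - \sqrt{-205}\right)} = \frac{1}{-743 + \left(6 - i \sqrt{205}\right)} = \frac{1}{-737 - i \sqrt{205}}$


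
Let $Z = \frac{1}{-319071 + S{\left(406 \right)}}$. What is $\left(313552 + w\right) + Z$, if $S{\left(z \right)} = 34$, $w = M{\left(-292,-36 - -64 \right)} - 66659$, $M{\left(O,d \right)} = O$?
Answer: $\frac{78674843236}{319037} \approx 2.466 \cdot 10^{5}$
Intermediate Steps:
$w = -66951$ ($w = -292 - 66659 = -66951$)
$Z = - \frac{1}{319037}$ ($Z = \frac{1}{-319071 + 34} = \frac{1}{-319037} = - \frac{1}{319037} \approx -3.1344 \cdot 10^{-6}$)
$\left(313552 + w\right) + Z = \left(313552 - 66951\right) - \frac{1}{319037} = 246601 - \frac{1}{319037} = \frac{78674843236}{319037}$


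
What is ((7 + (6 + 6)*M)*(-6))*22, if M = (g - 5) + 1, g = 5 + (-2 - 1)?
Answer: 2244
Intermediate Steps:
g = 2 (g = 5 - 3 = 2)
M = -2 (M = (2 - 5) + 1 = -3 + 1 = -2)
((7 + (6 + 6)*M)*(-6))*22 = ((7 + (6 + 6)*(-2))*(-6))*22 = ((7 + 12*(-2))*(-6))*22 = ((7 - 24)*(-6))*22 = -17*(-6)*22 = 102*22 = 2244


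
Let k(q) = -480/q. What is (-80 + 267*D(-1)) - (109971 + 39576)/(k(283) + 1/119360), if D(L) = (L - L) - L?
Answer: 5062243868039/57292517 ≈ 88358.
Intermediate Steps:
D(L) = -L (D(L) = 0 - L = -L)
(-80 + 267*D(-1)) - (109971 + 39576)/(k(283) + 1/119360) = (-80 + 267*(-1*(-1))) - (109971 + 39576)/(-480/283 + 1/119360) = (-80 + 267*1) - 149547/(-480*1/283 + 1/119360) = (-80 + 267) - 149547/(-480/283 + 1/119360) = 187 - 149547/(-57292517/33778880) = 187 - 149547*(-33778880)/57292517 = 187 - 1*(-5051530167360/57292517) = 187 + 5051530167360/57292517 = 5062243868039/57292517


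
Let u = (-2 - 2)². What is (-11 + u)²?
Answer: 25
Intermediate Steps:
u = 16 (u = (-4)² = 16)
(-11 + u)² = (-11 + 16)² = 5² = 25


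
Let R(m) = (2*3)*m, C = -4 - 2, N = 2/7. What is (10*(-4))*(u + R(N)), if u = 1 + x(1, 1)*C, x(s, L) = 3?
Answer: 4280/7 ≈ 611.43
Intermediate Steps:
N = 2/7 (N = 2*(⅐) = 2/7 ≈ 0.28571)
C = -6
u = -17 (u = 1 + 3*(-6) = 1 - 18 = -17)
R(m) = 6*m
(10*(-4))*(u + R(N)) = (10*(-4))*(-17 + 6*(2/7)) = -40*(-17 + 12/7) = -40*(-107/7) = 4280/7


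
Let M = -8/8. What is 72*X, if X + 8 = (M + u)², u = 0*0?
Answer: -504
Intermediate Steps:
M = -1 (M = -8*⅛ = -1)
u = 0
X = -7 (X = -8 + (-1 + 0)² = -8 + (-1)² = -8 + 1 = -7)
72*X = 72*(-7) = -504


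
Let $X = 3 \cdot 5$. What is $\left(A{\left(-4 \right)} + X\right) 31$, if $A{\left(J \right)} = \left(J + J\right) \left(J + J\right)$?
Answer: $2449$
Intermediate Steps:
$A{\left(J \right)} = 4 J^{2}$ ($A{\left(J \right)} = 2 J 2 J = 4 J^{2}$)
$X = 15$
$\left(A{\left(-4 \right)} + X\right) 31 = \left(4 \left(-4\right)^{2} + 15\right) 31 = \left(4 \cdot 16 + 15\right) 31 = \left(64 + 15\right) 31 = 79 \cdot 31 = 2449$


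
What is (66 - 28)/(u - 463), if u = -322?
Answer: -38/785 ≈ -0.048408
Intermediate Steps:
(66 - 28)/(u - 463) = (66 - 28)/(-322 - 463) = 38/(-785) = 38*(-1/785) = -38/785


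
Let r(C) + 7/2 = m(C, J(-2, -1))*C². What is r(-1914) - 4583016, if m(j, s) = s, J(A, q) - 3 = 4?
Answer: 42121505/2 ≈ 2.1061e+7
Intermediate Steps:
J(A, q) = 7 (J(A, q) = 3 + 4 = 7)
r(C) = -7/2 + 7*C²
r(-1914) - 4583016 = (-7/2 + 7*(-1914)²) - 4583016 = (-7/2 + 7*3663396) - 4583016 = (-7/2 + 25643772) - 4583016 = 51287537/2 - 4583016 = 42121505/2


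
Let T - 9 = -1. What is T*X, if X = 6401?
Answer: 51208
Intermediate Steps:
T = 8 (T = 9 - 1 = 8)
T*X = 8*6401 = 51208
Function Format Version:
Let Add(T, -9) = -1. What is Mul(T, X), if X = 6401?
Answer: 51208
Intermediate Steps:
T = 8 (T = Add(9, -1) = 8)
Mul(T, X) = Mul(8, 6401) = 51208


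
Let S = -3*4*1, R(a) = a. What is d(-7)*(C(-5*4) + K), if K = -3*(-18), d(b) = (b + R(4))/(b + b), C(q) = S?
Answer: 9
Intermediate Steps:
S = -12 (S = -12*1 = -12)
C(q) = -12
d(b) = (4 + b)/(2*b) (d(b) = (b + 4)/(b + b) = (4 + b)/((2*b)) = (4 + b)*(1/(2*b)) = (4 + b)/(2*b))
K = 54
d(-7)*(C(-5*4) + K) = ((1/2)*(4 - 7)/(-7))*(-12 + 54) = ((1/2)*(-1/7)*(-3))*42 = (3/14)*42 = 9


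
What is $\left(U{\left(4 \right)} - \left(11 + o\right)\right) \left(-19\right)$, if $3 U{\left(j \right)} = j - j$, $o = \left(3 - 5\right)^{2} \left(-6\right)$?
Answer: $-247$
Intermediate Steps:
$o = -24$ ($o = \left(-2\right)^{2} \left(-6\right) = 4 \left(-6\right) = -24$)
$U{\left(j \right)} = 0$ ($U{\left(j \right)} = \frac{j - j}{3} = \frac{1}{3} \cdot 0 = 0$)
$\left(U{\left(4 \right)} - \left(11 + o\right)\right) \left(-19\right) = \left(0 - -13\right) \left(-19\right) = \left(0 + \left(-11 + 24\right)\right) \left(-19\right) = \left(0 + 13\right) \left(-19\right) = 13 \left(-19\right) = -247$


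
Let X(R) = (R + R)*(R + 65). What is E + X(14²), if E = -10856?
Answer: 91456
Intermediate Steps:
X(R) = 2*R*(65 + R) (X(R) = (2*R)*(65 + R) = 2*R*(65 + R))
E + X(14²) = -10856 + 2*14²*(65 + 14²) = -10856 + 2*196*(65 + 196) = -10856 + 2*196*261 = -10856 + 102312 = 91456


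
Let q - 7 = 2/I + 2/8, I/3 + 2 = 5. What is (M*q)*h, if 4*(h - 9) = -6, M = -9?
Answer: -4035/8 ≈ -504.38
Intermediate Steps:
h = 15/2 (h = 9 + (¼)*(-6) = 9 - 3/2 = 15/2 ≈ 7.5000)
I = 9 (I = -6 + 3*5 = -6 + 15 = 9)
q = 269/36 (q = 7 + (2/9 + 2/8) = 7 + (2*(⅑) + 2*(⅛)) = 7 + (2/9 + ¼) = 7 + 17/36 = 269/36 ≈ 7.4722)
(M*q)*h = -9*269/36*(15/2) = -269/4*15/2 = -4035/8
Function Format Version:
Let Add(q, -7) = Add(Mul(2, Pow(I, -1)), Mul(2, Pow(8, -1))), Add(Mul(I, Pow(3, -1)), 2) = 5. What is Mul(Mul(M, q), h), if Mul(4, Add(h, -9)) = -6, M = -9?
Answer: Rational(-4035, 8) ≈ -504.38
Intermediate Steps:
h = Rational(15, 2) (h = Add(9, Mul(Rational(1, 4), -6)) = Add(9, Rational(-3, 2)) = Rational(15, 2) ≈ 7.5000)
I = 9 (I = Add(-6, Mul(3, 5)) = Add(-6, 15) = 9)
q = Rational(269, 36) (q = Add(7, Add(Mul(2, Pow(9, -1)), Mul(2, Pow(8, -1)))) = Add(7, Add(Mul(2, Rational(1, 9)), Mul(2, Rational(1, 8)))) = Add(7, Add(Rational(2, 9), Rational(1, 4))) = Add(7, Rational(17, 36)) = Rational(269, 36) ≈ 7.4722)
Mul(Mul(M, q), h) = Mul(Mul(-9, Rational(269, 36)), Rational(15, 2)) = Mul(Rational(-269, 4), Rational(15, 2)) = Rational(-4035, 8)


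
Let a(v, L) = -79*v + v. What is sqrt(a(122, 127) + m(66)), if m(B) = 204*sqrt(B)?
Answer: 2*sqrt(-2379 + 51*sqrt(66)) ≈ 88.649*I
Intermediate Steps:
a(v, L) = -78*v
sqrt(a(122, 127) + m(66)) = sqrt(-78*122 + 204*sqrt(66)) = sqrt(-9516 + 204*sqrt(66))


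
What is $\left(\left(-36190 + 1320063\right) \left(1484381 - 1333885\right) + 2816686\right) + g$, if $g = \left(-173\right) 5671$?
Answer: $193219586611$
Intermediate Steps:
$g = -981083$
$\left(\left(-36190 + 1320063\right) \left(1484381 - 1333885\right) + 2816686\right) + g = \left(\left(-36190 + 1320063\right) \left(1484381 - 1333885\right) + 2816686\right) - 981083 = \left(1283873 \cdot 150496 + 2816686\right) - 981083 = \left(193217751008 + 2816686\right) - 981083 = 193220567694 - 981083 = 193219586611$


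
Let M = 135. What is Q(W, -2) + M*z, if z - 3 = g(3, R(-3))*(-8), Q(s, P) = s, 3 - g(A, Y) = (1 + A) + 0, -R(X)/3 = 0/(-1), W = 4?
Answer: 1489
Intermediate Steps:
R(X) = 0 (R(X) = -0/(-1) = -0*(-1) = -3*0 = 0)
g(A, Y) = 2 - A (g(A, Y) = 3 - ((1 + A) + 0) = 3 - (1 + A) = 3 + (-1 - A) = 2 - A)
z = 11 (z = 3 + (2 - 1*3)*(-8) = 3 + (2 - 3)*(-8) = 3 - 1*(-8) = 3 + 8 = 11)
Q(W, -2) + M*z = 4 + 135*11 = 4 + 1485 = 1489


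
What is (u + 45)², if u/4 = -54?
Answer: 29241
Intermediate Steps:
u = -216 (u = 4*(-54) = -216)
(u + 45)² = (-216 + 45)² = (-171)² = 29241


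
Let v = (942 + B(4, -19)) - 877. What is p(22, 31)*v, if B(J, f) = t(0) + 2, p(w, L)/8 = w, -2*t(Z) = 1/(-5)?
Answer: 59048/5 ≈ 11810.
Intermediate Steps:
t(Z) = 1/10 (t(Z) = -1/2/(-5) = -1/2*(-1/5) = 1/10)
p(w, L) = 8*w
B(J, f) = 21/10 (B(J, f) = 1/10 + 2 = 21/10)
v = 671/10 (v = (942 + 21/10) - 877 = 9441/10 - 877 = 671/10 ≈ 67.100)
p(22, 31)*v = (8*22)*(671/10) = 176*(671/10) = 59048/5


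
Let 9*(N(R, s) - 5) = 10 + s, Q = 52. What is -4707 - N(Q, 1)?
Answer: -42419/9 ≈ -4713.2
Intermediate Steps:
N(R, s) = 55/9 + s/9 (N(R, s) = 5 + (10 + s)/9 = 5 + (10/9 + s/9) = 55/9 + s/9)
-4707 - N(Q, 1) = -4707 - (55/9 + (⅑)*1) = -4707 - (55/9 + ⅑) = -4707 - 1*56/9 = -4707 - 56/9 = -42419/9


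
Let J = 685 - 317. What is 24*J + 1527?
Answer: 10359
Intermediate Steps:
J = 368
24*J + 1527 = 24*368 + 1527 = 8832 + 1527 = 10359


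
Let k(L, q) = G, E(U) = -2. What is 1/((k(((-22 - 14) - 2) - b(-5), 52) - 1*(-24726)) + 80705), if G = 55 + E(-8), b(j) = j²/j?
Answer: 1/105484 ≈ 9.4801e-6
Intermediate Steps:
b(j) = j
G = 53 (G = 55 - 2 = 53)
k(L, q) = 53
1/((k(((-22 - 14) - 2) - b(-5), 52) - 1*(-24726)) + 80705) = 1/((53 - 1*(-24726)) + 80705) = 1/((53 + 24726) + 80705) = 1/(24779 + 80705) = 1/105484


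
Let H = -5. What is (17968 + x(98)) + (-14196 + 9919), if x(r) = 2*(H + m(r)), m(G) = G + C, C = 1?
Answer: 13879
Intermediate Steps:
m(G) = 1 + G (m(G) = G + 1 = 1 + G)
x(r) = -8 + 2*r (x(r) = 2*(-5 + (1 + r)) = 2*(-4 + r) = -8 + 2*r)
(17968 + x(98)) + (-14196 + 9919) = (17968 + (-8 + 2*98)) + (-14196 + 9919) = (17968 + (-8 + 196)) - 4277 = (17968 + 188) - 4277 = 18156 - 4277 = 13879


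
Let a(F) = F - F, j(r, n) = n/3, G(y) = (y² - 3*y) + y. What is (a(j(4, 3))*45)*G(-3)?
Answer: 0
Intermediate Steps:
G(y) = y² - 2*y
j(r, n) = n/3 (j(r, n) = n*(⅓) = n/3)
a(F) = 0
(a(j(4, 3))*45)*G(-3) = (0*45)*(-3*(-2 - 3)) = 0*(-3*(-5)) = 0*15 = 0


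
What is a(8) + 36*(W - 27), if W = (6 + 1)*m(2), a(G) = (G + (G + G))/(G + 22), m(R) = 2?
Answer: -2336/5 ≈ -467.20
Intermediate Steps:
a(G) = 3*G/(22 + G) (a(G) = (G + 2*G)/(22 + G) = (3*G)/(22 + G) = 3*G/(22 + G))
W = 14 (W = (6 + 1)*2 = 7*2 = 14)
a(8) + 36*(W - 27) = 3*8/(22 + 8) + 36*(14 - 27) = 3*8/30 + 36*(-13) = 3*8*(1/30) - 468 = ⅘ - 468 = -2336/5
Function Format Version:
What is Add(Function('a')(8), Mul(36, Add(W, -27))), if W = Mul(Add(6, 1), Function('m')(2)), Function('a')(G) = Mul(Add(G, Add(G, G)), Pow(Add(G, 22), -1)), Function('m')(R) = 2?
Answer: Rational(-2336, 5) ≈ -467.20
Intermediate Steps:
Function('a')(G) = Mul(3, G, Pow(Add(22, G), -1)) (Function('a')(G) = Mul(Add(G, Mul(2, G)), Pow(Add(22, G), -1)) = Mul(Mul(3, G), Pow(Add(22, G), -1)) = Mul(3, G, Pow(Add(22, G), -1)))
W = 14 (W = Mul(Add(6, 1), 2) = Mul(7, 2) = 14)
Add(Function('a')(8), Mul(36, Add(W, -27))) = Add(Mul(3, 8, Pow(Add(22, 8), -1)), Mul(36, Add(14, -27))) = Add(Mul(3, 8, Pow(30, -1)), Mul(36, -13)) = Add(Mul(3, 8, Rational(1, 30)), -468) = Add(Rational(4, 5), -468) = Rational(-2336, 5)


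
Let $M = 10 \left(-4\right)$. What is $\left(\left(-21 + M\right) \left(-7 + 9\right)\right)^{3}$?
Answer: $-1815848$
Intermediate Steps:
$M = -40$
$\left(\left(-21 + M\right) \left(-7 + 9\right)\right)^{3} = \left(\left(-21 - 40\right) \left(-7 + 9\right)\right)^{3} = \left(\left(-61\right) 2\right)^{3} = \left(-122\right)^{3} = -1815848$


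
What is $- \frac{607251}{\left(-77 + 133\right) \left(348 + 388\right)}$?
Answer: $- \frac{607251}{41216} \approx -14.733$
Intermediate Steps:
$- \frac{607251}{\left(-77 + 133\right) \left(348 + 388\right)} = - \frac{607251}{56 \cdot 736} = - \frac{607251}{41216}$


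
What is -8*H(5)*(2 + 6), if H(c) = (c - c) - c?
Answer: 320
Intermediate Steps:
H(c) = -c (H(c) = 0 - c = -c)
-8*H(5)*(2 + 6) = -8*(-1*5)*(2 + 6) = -(-40)*8 = -8*(-40) = 320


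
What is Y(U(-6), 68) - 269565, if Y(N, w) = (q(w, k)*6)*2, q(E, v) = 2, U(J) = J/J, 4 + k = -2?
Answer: -269541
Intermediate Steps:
k = -6 (k = -4 - 2 = -6)
U(J) = 1
Y(N, w) = 24 (Y(N, w) = (2*6)*2 = 12*2 = 24)
Y(U(-6), 68) - 269565 = 24 - 269565 = -269541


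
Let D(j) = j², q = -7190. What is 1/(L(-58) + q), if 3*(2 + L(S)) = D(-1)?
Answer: -3/21575 ≈ -0.00013905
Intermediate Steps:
L(S) = -5/3 (L(S) = -2 + (⅓)*(-1)² = -2 + (⅓)*1 = -2 + ⅓ = -5/3)
1/(L(-58) + q) = 1/(-5/3 - 7190) = 1/(-21575/3) = -3/21575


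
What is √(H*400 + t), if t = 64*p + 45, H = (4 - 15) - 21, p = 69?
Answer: I*√8339 ≈ 91.318*I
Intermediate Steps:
H = -32 (H = -11 - 21 = -32)
t = 4461 (t = 64*69 + 45 = 4416 + 45 = 4461)
√(H*400 + t) = √(-32*400 + 4461) = √(-12800 + 4461) = √(-8339) = I*√8339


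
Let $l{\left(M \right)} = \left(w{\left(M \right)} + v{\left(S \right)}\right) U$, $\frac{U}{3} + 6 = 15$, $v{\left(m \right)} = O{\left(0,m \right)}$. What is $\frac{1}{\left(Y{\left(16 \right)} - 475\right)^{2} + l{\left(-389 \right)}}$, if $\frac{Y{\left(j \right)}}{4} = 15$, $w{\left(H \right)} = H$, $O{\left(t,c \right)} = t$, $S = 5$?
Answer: $\frac{1}{161722} \approx 6.1835 \cdot 10^{-6}$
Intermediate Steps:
$v{\left(m \right)} = 0$
$Y{\left(j \right)} = 60$ ($Y{\left(j \right)} = 4 \cdot 15 = 60$)
$U = 27$ ($U = -18 + 3 \cdot 15 = -18 + 45 = 27$)
$l{\left(M \right)} = 27 M$ ($l{\left(M \right)} = \left(M + 0\right) 27 = M 27 = 27 M$)
$\frac{1}{\left(Y{\left(16 \right)} - 475\right)^{2} + l{\left(-389 \right)}} = \frac{1}{\left(60 - 475\right)^{2} + 27 \left(-389\right)} = \frac{1}{\left(-415\right)^{2} - 10503} = \frac{1}{172225 - 10503} = \frac{1}{161722}$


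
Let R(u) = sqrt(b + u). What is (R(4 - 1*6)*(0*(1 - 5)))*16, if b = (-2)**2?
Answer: 0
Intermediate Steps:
b = 4
R(u) = sqrt(4 + u)
(R(4 - 1*6)*(0*(1 - 5)))*16 = (sqrt(4 + (4 - 1*6))*(0*(1 - 5)))*16 = (sqrt(4 + (4 - 6))*(0*(-4)))*16 = (sqrt(4 - 2)*0)*16 = (sqrt(2)*0)*16 = 0*16 = 0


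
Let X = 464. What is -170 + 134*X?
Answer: 62006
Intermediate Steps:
-170 + 134*X = -170 + 134*464 = -170 + 62176 = 62006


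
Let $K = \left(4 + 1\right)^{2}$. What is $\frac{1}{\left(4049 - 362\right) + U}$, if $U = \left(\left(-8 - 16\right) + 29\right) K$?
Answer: $\frac{1}{3812} \approx 0.00026233$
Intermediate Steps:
$K = 25$ ($K = 5^{2} = 25$)
$U = 125$ ($U = \left(\left(-8 - 16\right) + 29\right) 25 = \left(-24 + 29\right) 25 = 5 \cdot 25 = 125$)
$\frac{1}{\left(4049 - 362\right) + U} = \frac{1}{\left(4049 - 362\right) + 125} = \frac{1}{3687 + 125} = \frac{1}{3812}$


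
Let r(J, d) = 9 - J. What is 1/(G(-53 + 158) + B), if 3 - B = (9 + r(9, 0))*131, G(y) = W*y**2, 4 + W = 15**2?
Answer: 1/2435349 ≈ 4.1062e-7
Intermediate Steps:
W = 221 (W = -4 + 15**2 = -4 + 225 = 221)
G(y) = 221*y**2
B = -1176 (B = 3 - (9 + (9 - 1*9))*131 = 3 - (9 + (9 - 9))*131 = 3 - (9 + 0)*131 = 3 - 9*131 = 3 - 1*1179 = 3 - 1179 = -1176)
1/(G(-53 + 158) + B) = 1/(221*(-53 + 158)**2 - 1176) = 1/(221*105**2 - 1176) = 1/(221*11025 - 1176) = 1/(2436525 - 1176) = 1/2435349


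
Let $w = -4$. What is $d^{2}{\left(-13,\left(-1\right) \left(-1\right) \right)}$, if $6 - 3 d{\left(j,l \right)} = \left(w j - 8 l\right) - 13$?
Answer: $\frac{625}{9} \approx 69.444$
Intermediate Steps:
$d{\left(j,l \right)} = \frac{19}{3} + \frac{4 j}{3} + \frac{8 l}{3}$ ($d{\left(j,l \right)} = 2 - \frac{\left(- 4 j - 8 l\right) - 13}{3} = 2 - \frac{\left(- 8 l - 4 j\right) - 13}{3} = 2 - \frac{-13 - 8 l - 4 j}{3} = 2 + \left(\frac{13}{3} + \frac{4 j}{3} + \frac{8 l}{3}\right) = \frac{19}{3} + \frac{4 j}{3} + \frac{8 l}{3}$)
$d^{2}{\left(-13,\left(-1\right) \left(-1\right) \right)} = \left(\frac{19}{3} + \frac{4}{3} \left(-13\right) + \frac{8 \left(\left(-1\right) \left(-1\right)\right)}{3}\right)^{2} = \left(\frac{19}{3} - \frac{52}{3} + \frac{8}{3} \cdot 1\right)^{2} = \left(\frac{19}{3} - \frac{52}{3} + \frac{8}{3}\right)^{2} = \left(- \frac{25}{3}\right)^{2} = \frac{625}{9}$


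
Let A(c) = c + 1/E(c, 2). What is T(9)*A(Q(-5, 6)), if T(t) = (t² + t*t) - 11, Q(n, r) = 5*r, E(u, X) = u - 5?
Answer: 113401/25 ≈ 4536.0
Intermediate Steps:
E(u, X) = -5 + u
A(c) = c + 1/(-5 + c)
T(t) = -11 + 2*t² (T(t) = (t² + t²) - 11 = 2*t² - 11 = -11 + 2*t²)
T(9)*A(Q(-5, 6)) = (-11 + 2*9²)*((1 + (5*6)*(-5 + 5*6))/(-5 + 5*6)) = (-11 + 2*81)*((1 + 30*(-5 + 30))/(-5 + 30)) = (-11 + 162)*((1 + 30*25)/25) = 151*((1 + 750)/25) = 151*((1/25)*751) = 151*(751/25) = 113401/25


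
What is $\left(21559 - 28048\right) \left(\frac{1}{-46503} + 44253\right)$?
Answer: $- \frac{1483743923018}{5167} \approx -2.8716 \cdot 10^{8}$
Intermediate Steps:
$\left(21559 - 28048\right) \left(\frac{1}{-46503} + 44253\right) = - 6489 \left(- \frac{1}{46503} + 44253\right) = \left(-6489\right) \frac{2057897258}{46503} = - \frac{1483743923018}{5167}$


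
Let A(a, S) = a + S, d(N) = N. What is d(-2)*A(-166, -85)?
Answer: 502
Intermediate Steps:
A(a, S) = S + a
d(-2)*A(-166, -85) = -2*(-85 - 166) = -2*(-251) = 502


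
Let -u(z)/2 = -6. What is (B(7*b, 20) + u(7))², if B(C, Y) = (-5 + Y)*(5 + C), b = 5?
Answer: 374544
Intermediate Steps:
u(z) = 12 (u(z) = -2*(-6) = 12)
(B(7*b, 20) + u(7))² = ((-25 - 35*5 + 5*20 + (7*5)*20) + 12)² = ((-25 - 5*35 + 100 + 35*20) + 12)² = ((-25 - 175 + 100 + 700) + 12)² = (600 + 12)² = 612² = 374544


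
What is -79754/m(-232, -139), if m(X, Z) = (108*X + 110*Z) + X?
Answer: 39877/20289 ≈ 1.9654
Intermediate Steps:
m(X, Z) = 109*X + 110*Z
-79754/m(-232, -139) = -79754/(109*(-232) + 110*(-139)) = -79754/(-25288 - 15290) = -79754/(-40578) = -79754*(-1/40578) = 39877/20289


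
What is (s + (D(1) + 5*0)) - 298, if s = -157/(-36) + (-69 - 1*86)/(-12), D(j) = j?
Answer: -5035/18 ≈ -279.72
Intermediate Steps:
s = 311/18 (s = -157*(-1/36) + (-69 - 86)*(-1/12) = 157/36 - 155*(-1/12) = 157/36 + 155/12 = 311/18 ≈ 17.278)
(s + (D(1) + 5*0)) - 298 = (311/18 + (1 + 5*0)) - 298 = (311/18 + (1 + 0)) - 298 = (311/18 + 1) - 298 = 329/18 - 298 = -5035/18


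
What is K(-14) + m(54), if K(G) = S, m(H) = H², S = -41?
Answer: 2875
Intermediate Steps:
K(G) = -41
K(-14) + m(54) = -41 + 54² = -41 + 2916 = 2875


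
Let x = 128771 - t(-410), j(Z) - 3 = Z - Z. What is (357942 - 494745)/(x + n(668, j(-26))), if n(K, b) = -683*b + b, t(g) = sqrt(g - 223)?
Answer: -17336360175/16059226258 - 136803*I*sqrt(633)/16059226258 ≈ -1.0795 - 0.00021433*I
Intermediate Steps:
j(Z) = 3 (j(Z) = 3 + (Z - Z) = 3 + 0 = 3)
t(g) = sqrt(-223 + g)
n(K, b) = -682*b
x = 128771 - I*sqrt(633) (x = 128771 - sqrt(-223 - 410) = 128771 - sqrt(-633) = 128771 - I*sqrt(633) ≈ 1.2877e+5 - 25.159*I)
(357942 - 494745)/(x + n(668, j(-26))) = (357942 - 494745)/((128771 - I*sqrt(633)) - 682*3) = -136803/((128771 - I*sqrt(633)) - 2046) = -136803/(126725 - I*sqrt(633))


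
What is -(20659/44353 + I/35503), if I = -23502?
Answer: 308927729/1574664559 ≈ 0.19619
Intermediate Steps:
-(20659/44353 + I/35503) = -(20659/44353 - 23502/35503) = -1*(-308927729/1574664559) = 308927729/1574664559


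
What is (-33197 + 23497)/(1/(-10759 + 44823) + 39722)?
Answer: -330420800/1353090209 ≈ -0.24420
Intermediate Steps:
(-33197 + 23497)/(1/(-10759 + 44823) + 39722) = -9700/(1/34064 + 39722) = -9700/1353090209/34064 = -9700*34064/1353090209 = -330420800/1353090209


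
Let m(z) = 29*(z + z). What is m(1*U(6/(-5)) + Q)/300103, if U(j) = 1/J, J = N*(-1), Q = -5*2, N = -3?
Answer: -1682/900309 ≈ -0.0018682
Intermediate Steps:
Q = -10
J = 3 (J = -3*(-1) = 3)
U(j) = ⅓ (U(j) = 1/3 = ⅓)
m(z) = 58*z (m(z) = 29*(2*z) = 58*z)
m(1*U(6/(-5)) + Q)/300103 = (58*(1*(⅓) - 10))/300103 = (58*(⅓ - 10))*(1/300103) = (58*(-29/3))*(1/300103) = -1682/3*1/300103 = -1682/900309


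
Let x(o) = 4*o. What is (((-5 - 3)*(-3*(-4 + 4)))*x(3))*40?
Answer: 0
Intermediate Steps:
(((-5 - 3)*(-3*(-4 + 4)))*x(3))*40 = (((-5 - 3)*(-3*(-4 + 4)))*(4*3))*40 = (-(-24)*0*12)*40 = (-8*0*12)*40 = (0*12)*40 = 0*40 = 0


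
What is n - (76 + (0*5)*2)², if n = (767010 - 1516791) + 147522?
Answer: -608035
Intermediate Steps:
n = -602259 (n = -749781 + 147522 = -602259)
n - (76 + (0*5)*2)² = -602259 - (76 + (0*5)*2)² = -602259 - (76 + 0*2)² = -602259 - (76 + 0)² = -602259 - 1*76² = -602259 - 1*5776 = -602259 - 5776 = -608035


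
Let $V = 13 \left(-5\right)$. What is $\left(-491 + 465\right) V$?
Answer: $1690$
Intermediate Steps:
$V = -65$
$\left(-491 + 465\right) V = \left(-491 + 465\right) \left(-65\right) = \left(-26\right) \left(-65\right) = 1690$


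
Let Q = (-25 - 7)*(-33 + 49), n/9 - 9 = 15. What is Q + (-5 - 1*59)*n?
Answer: -14336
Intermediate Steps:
n = 216 (n = 81 + 9*15 = 81 + 135 = 216)
Q = -512 (Q = -32*16 = -512)
Q + (-5 - 1*59)*n = -512 + (-5 - 1*59)*216 = -512 + (-5 - 59)*216 = -512 - 64*216 = -512 - 13824 = -14336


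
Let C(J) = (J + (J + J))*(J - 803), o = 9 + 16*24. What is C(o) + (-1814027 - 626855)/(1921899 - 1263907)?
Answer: -159034596881/328996 ≈ -4.8339e+5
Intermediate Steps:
o = 393 (o = 9 + 384 = 393)
C(J) = 3*J*(-803 + J) (C(J) = (J + 2*J)*(-803 + J) = (3*J)*(-803 + J) = 3*J*(-803 + J))
C(o) + (-1814027 - 626855)/(1921899 - 1263907) = 3*393*(-803 + 393) + (-1814027 - 626855)/(1921899 - 1263907) = 3*393*(-410) - 2440882/657992 = -483390 - 2440882*1/657992 = -483390 - 1220441/328996 = -159034596881/328996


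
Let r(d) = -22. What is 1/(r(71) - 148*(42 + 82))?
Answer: -1/18374 ≈ -5.4425e-5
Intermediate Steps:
1/(r(71) - 148*(42 + 82)) = 1/(-22 - 148*(42 + 82)) = 1/(-22 - 148*124) = 1/(-22 - 18352) = 1/(-18374) = -1/18374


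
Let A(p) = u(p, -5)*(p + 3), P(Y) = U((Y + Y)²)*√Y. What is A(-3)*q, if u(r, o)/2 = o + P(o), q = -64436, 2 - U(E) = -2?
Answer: 0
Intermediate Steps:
U(E) = 4 (U(E) = 2 - 1*(-2) = 2 + 2 = 4)
P(Y) = 4*√Y
u(r, o) = 2*o + 8*√o (u(r, o) = 2*(o + 4*√o) = 2*o + 8*√o)
A(p) = (-10 + 8*I*√5)*(3 + p) (A(p) = (2*(-5) + 8*√(-5))*(p + 3) = (-10 + 8*(I*√5))*(3 + p) = (-10 + 8*I*√5)*(3 + p))
A(-3)*q = -2*(3 - 3)*(5 - 4*I*√5)*(-64436) = -2*0*(5 - 4*I*√5)*(-64436) = 0*(-64436) = 0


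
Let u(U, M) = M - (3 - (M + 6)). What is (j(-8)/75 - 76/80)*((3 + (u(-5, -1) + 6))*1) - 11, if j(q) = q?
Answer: -647/30 ≈ -21.567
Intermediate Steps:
u(U, M) = 3 + 2*M (u(U, M) = M - (3 - (6 + M)) = M - (3 + (-6 - M)) = M - (-3 - M) = M + (3 + M) = 3 + 2*M)
(j(-8)/75 - 76/80)*((3 + (u(-5, -1) + 6))*1) - 11 = (-8/75 - 76/80)*((3 + ((3 + 2*(-1)) + 6))*1) - 11 = (-8*1/75 - 76*1/80)*((3 + ((3 - 2) + 6))*1) - 11 = (-8/75 - 19/20)*((3 + (1 + 6))*1) - 11 = -317*(3 + 7)/300 - 11 = -317/30 - 11 = -647/30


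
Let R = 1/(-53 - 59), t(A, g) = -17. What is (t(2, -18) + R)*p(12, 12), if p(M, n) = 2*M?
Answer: -5715/14 ≈ -408.21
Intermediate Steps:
R = -1/112 (R = 1/(-112) = -1/112 ≈ -0.0089286)
(t(2, -18) + R)*p(12, 12) = (-17 - 1/112)*(2*12) = -1905/112*24 = -5715/14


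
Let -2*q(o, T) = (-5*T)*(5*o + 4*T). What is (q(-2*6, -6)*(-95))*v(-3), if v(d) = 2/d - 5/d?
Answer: -119700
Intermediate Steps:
v(d) = -3/d
q(o, T) = 5*T*(4*T + 5*o)/2 (q(o, T) = -(-5*T)*(5*o + 4*T)/2 = -(-5*T)*(4*T + 5*o)/2 = -(-5)*T*(4*T + 5*o)/2 = 5*T*(4*T + 5*o)/2)
(q(-2*6, -6)*(-95))*v(-3) = (((5/2)*(-6)*(4*(-6) + 5*(-2*6)))*(-95))*(-3/(-3)) = (((5/2)*(-6)*(-24 + 5*(-12)))*(-95))*(-3*(-⅓)) = (((5/2)*(-6)*(-24 - 60))*(-95))*1 = (((5/2)*(-6)*(-84))*(-95))*1 = (1260*(-95))*1 = -119700*1 = -119700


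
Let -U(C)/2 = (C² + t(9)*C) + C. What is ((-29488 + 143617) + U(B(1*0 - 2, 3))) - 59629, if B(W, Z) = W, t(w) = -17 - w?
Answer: 54392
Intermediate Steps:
U(C) = -2*C² + 50*C (U(C) = -2*((C² + (-17 - 1*9)*C) + C) = -2*((C² + (-17 - 9)*C) + C) = -2*((C² - 26*C) + C) = -2*(C² - 25*C) = -2*C² + 50*C)
((-29488 + 143617) + U(B(1*0 - 2, 3))) - 59629 = ((-29488 + 143617) + 2*(1*0 - 2)*(25 - (1*0 - 2))) - 59629 = (114129 + 2*(0 - 2)*(25 - (0 - 2))) - 59629 = (114129 + 2*(-2)*(25 - 1*(-2))) - 59629 = (114129 + 2*(-2)*(25 + 2)) - 59629 = (114129 + 2*(-2)*27) - 59629 = (114129 - 108) - 59629 = 114021 - 59629 = 54392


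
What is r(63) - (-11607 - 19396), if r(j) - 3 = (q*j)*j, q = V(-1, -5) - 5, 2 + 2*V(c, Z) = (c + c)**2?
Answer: 15130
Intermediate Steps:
V(c, Z) = -1 + 2*c**2 (V(c, Z) = -1 + (c + c)**2/2 = -1 + (2*c)**2/2 = -1 + (4*c**2)/2 = -1 + 2*c**2)
q = -4 (q = (-1 + 2*(-1)**2) - 5 = (-1 + 2*1) - 5 = (-1 + 2) - 5 = 1 - 5 = -4)
r(j) = 3 - 4*j**2 (r(j) = 3 + (-4*j)*j = 3 - 4*j**2)
r(63) - (-11607 - 19396) = (3 - 4*63**2) - (-11607 - 19396) = (3 - 4*3969) - 1*(-31003) = (3 - 15876) + 31003 = -15873 + 31003 = 15130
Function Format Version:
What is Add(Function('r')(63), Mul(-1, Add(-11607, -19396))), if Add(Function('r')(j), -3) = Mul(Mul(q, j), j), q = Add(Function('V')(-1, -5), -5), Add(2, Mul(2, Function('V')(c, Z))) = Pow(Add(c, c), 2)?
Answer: 15130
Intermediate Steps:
Function('V')(c, Z) = Add(-1, Mul(2, Pow(c, 2))) (Function('V')(c, Z) = Add(-1, Mul(Rational(1, 2), Pow(Add(c, c), 2))) = Add(-1, Mul(Rational(1, 2), Pow(Mul(2, c), 2))) = Add(-1, Mul(Rational(1, 2), Mul(4, Pow(c, 2)))) = Add(-1, Mul(2, Pow(c, 2))))
q = -4 (q = Add(Add(-1, Mul(2, Pow(-1, 2))), -5) = Add(Add(-1, Mul(2, 1)), -5) = Add(Add(-1, 2), -5) = Add(1, -5) = -4)
Function('r')(j) = Add(3, Mul(-4, Pow(j, 2))) (Function('r')(j) = Add(3, Mul(Mul(-4, j), j)) = Add(3, Mul(-4, Pow(j, 2))))
Add(Function('r')(63), Mul(-1, Add(-11607, -19396))) = Add(Add(3, Mul(-4, Pow(63, 2))), Mul(-1, Add(-11607, -19396))) = Add(Add(3, Mul(-4, 3969)), Mul(-1, -31003)) = Add(Add(3, -15876), 31003) = Add(-15873, 31003) = 15130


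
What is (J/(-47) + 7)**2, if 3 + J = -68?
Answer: 160000/2209 ≈ 72.431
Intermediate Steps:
J = -71 (J = -3 - 68 = -71)
(J/(-47) + 7)**2 = (-71/(-47) + 7)**2 = (-71*(-1/47) + 7)**2 = (71/47 + 7)**2 = (400/47)**2 = 160000/2209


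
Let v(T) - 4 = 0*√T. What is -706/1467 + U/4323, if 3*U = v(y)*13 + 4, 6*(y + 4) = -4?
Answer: -1008218/2113947 ≈ -0.47694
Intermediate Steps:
y = -14/3 (y = -4 + (⅙)*(-4) = -4 - ⅔ = -14/3 ≈ -4.6667)
v(T) = 4 (v(T) = 4 + 0*√T = 4 + 0 = 4)
U = 56/3 (U = (4*13 + 4)/3 = (52 + 4)/3 = (⅓)*56 = 56/3 ≈ 18.667)
-706/1467 + U/4323 = -706/1467 + (56/3)/4323 = -706*1/1467 + (56/3)*(1/4323) = -706/1467 + 56/12969 = -1008218/2113947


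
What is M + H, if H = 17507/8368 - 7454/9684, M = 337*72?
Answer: 491589419671/20258928 ≈ 24265.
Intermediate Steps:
M = 24264
H = 26790679/20258928 (H = 17507*(1/8368) - 7454*1/9684 = 17507/8368 - 3727/4842 = 26790679/20258928 ≈ 1.3224)
M + H = 24264 + 26790679/20258928 = 491589419671/20258928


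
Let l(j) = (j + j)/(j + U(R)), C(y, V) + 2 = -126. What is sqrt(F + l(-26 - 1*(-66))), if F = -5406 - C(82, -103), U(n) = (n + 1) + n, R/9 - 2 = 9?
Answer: I*sqrt(301465518)/239 ≈ 72.648*I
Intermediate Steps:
R = 99 (R = 18 + 9*9 = 18 + 81 = 99)
U(n) = 1 + 2*n (U(n) = (1 + n) + n = 1 + 2*n)
C(y, V) = -128 (C(y, V) = -2 - 126 = -128)
F = -5278 (F = -5406 - 1*(-128) = -5406 + 128 = -5278)
l(j) = 2*j/(199 + j) (l(j) = (j + j)/(j + (1 + 2*99)) = (2*j)/(j + (1 + 198)) = (2*j)/(j + 199) = (2*j)/(199 + j) = 2*j/(199 + j))
sqrt(F + l(-26 - 1*(-66))) = sqrt(-5278 + 2*(-26 - 1*(-66))/(199 + (-26 - 1*(-66)))) = sqrt(-5278 + 2*(-26 + 66)/(199 + (-26 + 66))) = sqrt(-5278 + 2*40/(199 + 40)) = sqrt(-5278 + 2*40/239) = sqrt(-5278 + 2*40*(1/239)) = sqrt(-5278 + 80/239) = sqrt(-1261362/239) = I*sqrt(301465518)/239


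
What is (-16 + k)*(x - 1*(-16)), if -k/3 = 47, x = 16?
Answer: -5024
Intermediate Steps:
k = -141 (k = -3*47 = -141)
(-16 + k)*(x - 1*(-16)) = (-16 - 141)*(16 - 1*(-16)) = -157*(16 + 16) = -157*32 = -5024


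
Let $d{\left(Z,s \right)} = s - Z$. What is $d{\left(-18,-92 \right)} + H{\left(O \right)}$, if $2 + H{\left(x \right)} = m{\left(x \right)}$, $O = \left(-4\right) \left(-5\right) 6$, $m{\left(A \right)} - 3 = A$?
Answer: $47$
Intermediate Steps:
$m{\left(A \right)} = 3 + A$
$O = 120$ ($O = 20 \cdot 6 = 120$)
$H{\left(x \right)} = 1 + x$ ($H{\left(x \right)} = -2 + \left(3 + x\right) = 1 + x$)
$d{\left(-18,-92 \right)} + H{\left(O \right)} = \left(-92 - -18\right) + \left(1 + 120\right) = \left(-92 + 18\right) + 121 = -74 + 121 = 47$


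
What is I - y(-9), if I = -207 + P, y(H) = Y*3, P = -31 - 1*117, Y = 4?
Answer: -367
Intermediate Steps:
P = -148 (P = -31 - 117 = -148)
y(H) = 12 (y(H) = 4*3 = 12)
I = -355 (I = -207 - 148 = -355)
I - y(-9) = -355 - 1*12 = -355 - 12 = -367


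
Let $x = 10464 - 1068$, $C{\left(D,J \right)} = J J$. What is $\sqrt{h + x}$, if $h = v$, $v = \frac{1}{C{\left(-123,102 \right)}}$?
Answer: $\frac{\sqrt{97755985}}{102} \approx 96.933$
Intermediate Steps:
$C{\left(D,J \right)} = J^{2}$
$v = \frac{1}{10404}$ ($v = \frac{1}{102^{2}} = \frac{1}{10404} \approx 9.6117 \cdot 10^{-5}$)
$h = \frac{1}{10404} \approx 9.6117 \cdot 10^{-5}$
$x = 9396$
$\sqrt{h + x} = \sqrt{\frac{1}{10404} + 9396} = \sqrt{\frac{97755985}{10404}} = \frac{\sqrt{97755985}}{102}$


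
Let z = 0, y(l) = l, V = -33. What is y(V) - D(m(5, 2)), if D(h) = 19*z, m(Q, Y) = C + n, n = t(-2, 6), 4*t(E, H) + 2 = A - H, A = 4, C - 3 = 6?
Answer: -33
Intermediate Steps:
C = 9 (C = 3 + 6 = 9)
t(E, H) = 1/2 - H/4 (t(E, H) = -1/2 + (4 - H)/4 = -1/2 + (1 - H/4) = 1/2 - H/4)
n = -1 (n = 1/2 - 1/4*6 = 1/2 - 3/2 = -1)
m(Q, Y) = 8 (m(Q, Y) = 9 - 1 = 8)
D(h) = 0 (D(h) = 19*0 = 0)
y(V) - D(m(5, 2)) = -33 - 1*0 = -33 + 0 = -33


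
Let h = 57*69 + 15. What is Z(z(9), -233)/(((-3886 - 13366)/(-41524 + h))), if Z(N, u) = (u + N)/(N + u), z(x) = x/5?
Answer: 9394/4313 ≈ 2.1781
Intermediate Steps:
h = 3948 (h = 3933 + 15 = 3948)
z(x) = x/5 (z(x) = x*(⅕) = x/5)
Z(N, u) = 1 (Z(N, u) = (N + u)/(N + u) = 1)
Z(z(9), -233)/(((-3886 - 13366)/(-41524 + h))) = 1/((-3886 - 13366)/(-41524 + 3948)) = 1/(-17252/(-37576)) = 1/(-17252*(-1/37576)) = 1/(4313/9394) = 1*(9394/4313) = 9394/4313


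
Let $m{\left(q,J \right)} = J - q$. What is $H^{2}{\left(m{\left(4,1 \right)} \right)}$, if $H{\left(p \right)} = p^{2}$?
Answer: $81$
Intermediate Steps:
$H^{2}{\left(m{\left(4,1 \right)} \right)} = \left(\left(1 - 4\right)^{2}\right)^{2} = \left(\left(-3\right)^{2}\right)^{2} = 9^{2} = 81$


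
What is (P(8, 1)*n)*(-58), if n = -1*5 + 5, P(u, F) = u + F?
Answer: 0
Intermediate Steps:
P(u, F) = F + u
n = 0 (n = -5 + 5 = 0)
(P(8, 1)*n)*(-58) = ((1 + 8)*0)*(-58) = (9*0)*(-58) = 0*(-58) = 0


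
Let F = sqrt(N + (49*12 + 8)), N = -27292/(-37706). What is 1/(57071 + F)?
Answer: 1075959563/61406076969939 - sqrt(212096891002)/61406076969939 ≈ 1.7515e-5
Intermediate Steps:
N = 13646/18853 (N = -27292*(-1/37706) = 13646/18853 ≈ 0.72381)
F = sqrt(212096891002)/18853 (F = sqrt(13646/18853 + (49*12 + 8)) = sqrt(13646/18853 + (588 + 8)) = sqrt(13646/18853 + 596) = sqrt(11250034/18853) = sqrt(212096891002)/18853 ≈ 24.428)
1/(57071 + F) = 1/(57071 + sqrt(212096891002)/18853)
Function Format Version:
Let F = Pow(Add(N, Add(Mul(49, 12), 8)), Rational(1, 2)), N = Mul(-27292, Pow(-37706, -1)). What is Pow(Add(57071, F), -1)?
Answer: Add(Rational(1075959563, 61406076969939), Mul(Rational(-1, 61406076969939), Pow(212096891002, Rational(1, 2)))) ≈ 1.7515e-5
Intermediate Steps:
N = Rational(13646, 18853) (N = Mul(-27292, Rational(-1, 37706)) = Rational(13646, 18853) ≈ 0.72381)
F = Mul(Rational(1, 18853), Pow(212096891002, Rational(1, 2))) (F = Pow(Add(Rational(13646, 18853), Add(Mul(49, 12), 8)), Rational(1, 2)) = Pow(Add(Rational(13646, 18853), Add(588, 8)), Rational(1, 2)) = Pow(Add(Rational(13646, 18853), 596), Rational(1, 2)) = Pow(Rational(11250034, 18853), Rational(1, 2)) = Mul(Rational(1, 18853), Pow(212096891002, Rational(1, 2))) ≈ 24.428)
Pow(Add(57071, F), -1) = Pow(Add(57071, Mul(Rational(1, 18853), Pow(212096891002, Rational(1, 2)))), -1)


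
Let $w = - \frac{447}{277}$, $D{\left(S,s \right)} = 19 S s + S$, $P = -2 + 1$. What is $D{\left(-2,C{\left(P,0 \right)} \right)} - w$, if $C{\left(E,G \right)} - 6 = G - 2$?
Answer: $- \frac{42211}{277} \approx -152.39$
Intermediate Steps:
$P = -1$
$C{\left(E,G \right)} = 4 + G$ ($C{\left(E,G \right)} = 6 + \left(G - 2\right) = 6 + \left(-2 + G\right) = 4 + G$)
$D{\left(S,s \right)} = S + 19 S s$ ($D{\left(S,s \right)} = 19 S s + S = S + 19 S s$)
$w = - \frac{447}{277}$ ($w = \left(-447\right) \frac{1}{277} = - \frac{447}{277} \approx -1.6137$)
$D{\left(-2,C{\left(P,0 \right)} \right)} - w = - 2 \left(1 + 19 \left(4 + 0\right)\right) - - \frac{447}{277} = - 2 \left(1 + 19 \cdot 4\right) + \frac{447}{277} = - 2 \left(1 + 76\right) + \frac{447}{277} = \left(-2\right) 77 + \frac{447}{277} = -154 + \frac{447}{277} = - \frac{42211}{277}$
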